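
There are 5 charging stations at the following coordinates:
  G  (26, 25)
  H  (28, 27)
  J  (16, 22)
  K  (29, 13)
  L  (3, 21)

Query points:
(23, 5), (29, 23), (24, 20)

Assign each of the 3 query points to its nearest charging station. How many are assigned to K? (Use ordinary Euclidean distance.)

1

(23, 5) — d² to each: G:409, H:509, J:338, K:100, L:656 → nearest is K
(29, 23) — d² to each: G:13, H:17, J:170, K:100, L:680 → nearest is G
(24, 20) — d² to each: G:29, H:65, J:68, K:74, L:442 → nearest is G
1 of the 3 points has K as nearest.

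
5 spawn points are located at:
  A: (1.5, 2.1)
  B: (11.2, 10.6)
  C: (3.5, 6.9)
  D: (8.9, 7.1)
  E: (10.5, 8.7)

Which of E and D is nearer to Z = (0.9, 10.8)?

Compare squared distances:
|ZE|² = (0.9−10.5)² + (10.8−8.7)² = 92.16 + 4.41 = 96.57
|ZD|² = (0.9−8.9)² + (10.8−7.1)² = 64 + 13.69 = 77.69
96.57 > 77.69, so D is closer.

D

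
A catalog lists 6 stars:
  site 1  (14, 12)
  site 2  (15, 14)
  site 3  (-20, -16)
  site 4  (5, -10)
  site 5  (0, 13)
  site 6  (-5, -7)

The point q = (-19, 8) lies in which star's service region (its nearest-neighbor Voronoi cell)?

Since √ is increasing, it suffices to compare squared distances:
d²(q, site 1) = 1089 + 16 = 1105
d²(q, site 2) = 1156 + 36 = 1192
d²(q, site 3) = 1 + 576 = 577
d²(q, site 4) = 576 + 324 = 900
d²(q, site 5) = 361 + 25 = 386
d²(q, site 6) = 196 + 225 = 421
Minimum is at site 5.

site 5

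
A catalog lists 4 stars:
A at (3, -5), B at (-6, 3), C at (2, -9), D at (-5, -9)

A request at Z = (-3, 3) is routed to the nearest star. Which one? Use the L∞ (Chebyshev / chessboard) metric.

d(Z,A) = max(6, 8) = 8
d(Z,B) = max(3, 0) = 3
d(Z,C) = max(5, 12) = 12
d(Z,D) = max(2, 12) = 12
B is nearest.

B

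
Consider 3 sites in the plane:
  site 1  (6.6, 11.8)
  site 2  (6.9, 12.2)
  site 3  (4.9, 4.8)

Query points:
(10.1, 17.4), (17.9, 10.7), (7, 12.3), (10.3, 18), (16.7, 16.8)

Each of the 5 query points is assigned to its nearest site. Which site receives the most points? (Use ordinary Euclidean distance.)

(10.1, 17.4) — d² to each: site 1:43.61, site 2:37.28, site 3:185.8 → nearest is site 2
(17.9, 10.7) — d² to each: site 1:128.9, site 2:123.25, site 3:203.81 → nearest is site 2
(7, 12.3) — d² to each: site 1:0.41, site 2:0.02, site 3:60.66 → nearest is site 2
(10.3, 18) — d² to each: site 1:52.13, site 2:45.2, site 3:203.4 → nearest is site 2
(16.7, 16.8) — d² to each: site 1:127.01, site 2:117.2, site 3:283.24 → nearest is site 2
Tally — site 2:5. site 2 captures the most (5).

site 2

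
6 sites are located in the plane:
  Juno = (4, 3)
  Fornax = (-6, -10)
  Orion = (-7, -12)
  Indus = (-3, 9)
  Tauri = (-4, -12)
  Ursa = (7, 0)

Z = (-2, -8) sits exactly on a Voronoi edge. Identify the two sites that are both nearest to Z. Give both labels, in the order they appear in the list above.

Fornax and Tauri

Squared distances from Z to each site:
d²(Z, Juno) = (-2−4)² + (-8−3)² = 36 + 121 = 157
d²(Z, Fornax) = (-2−(-6))² + (-8−(-10))² = 16 + 4 = 20
d²(Z, Orion) = (-2−(-7))² + (-8−(-12))² = 25 + 16 = 41
d²(Z, Indus) = (-2−(-3))² + (-8−9)² = 1 + 289 = 290
d²(Z, Tauri) = (-2−(-4))² + (-8−(-12))² = 4 + 16 = 20
d²(Z, Ursa) = (-2−7)² + (-8−0)² = 81 + 64 = 145
Z is equidistant from Fornax and Tauri (both at squared distance 20), and every other site is strictly farther — so Z lies on the Fornax–Tauri Voronoi edge.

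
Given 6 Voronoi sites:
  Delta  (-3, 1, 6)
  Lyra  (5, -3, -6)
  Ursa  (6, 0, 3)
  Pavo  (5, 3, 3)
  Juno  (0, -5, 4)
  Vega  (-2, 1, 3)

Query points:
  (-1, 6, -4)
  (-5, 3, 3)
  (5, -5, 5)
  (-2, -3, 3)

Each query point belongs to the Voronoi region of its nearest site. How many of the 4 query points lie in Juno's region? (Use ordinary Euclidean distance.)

2

(-1, 6, -4) — d² to each: Delta:129, Lyra:121, Ursa:134, Pavo:94, Juno:186, Vega:75 → nearest is Vega
(-5, 3, 3) — d² to each: Delta:17, Lyra:217, Ursa:130, Pavo:100, Juno:90, Vega:13 → nearest is Vega
(5, -5, 5) — d² to each: Delta:101, Lyra:125, Ursa:30, Pavo:68, Juno:26, Vega:89 → nearest is Juno
(-2, -3, 3) — d² to each: Delta:26, Lyra:130, Ursa:73, Pavo:85, Juno:9, Vega:16 → nearest is Juno
2 of the 4 points have Juno as nearest.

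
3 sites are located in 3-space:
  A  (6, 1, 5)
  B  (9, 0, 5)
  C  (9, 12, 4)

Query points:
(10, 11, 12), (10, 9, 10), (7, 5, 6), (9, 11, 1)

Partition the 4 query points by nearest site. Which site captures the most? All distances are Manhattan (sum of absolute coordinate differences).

(10, 11, 12) — d to each: A:21, B:19, C:10 → nearest is C
(10, 9, 10) — d to each: A:17, B:15, C:10 → nearest is C
(7, 5, 6) — d to each: A:6, B:8, C:11 → nearest is A
(9, 11, 1) — d to each: A:17, B:15, C:4 → nearest is C
Tally — A:1, C:3. C captures the most (3).

C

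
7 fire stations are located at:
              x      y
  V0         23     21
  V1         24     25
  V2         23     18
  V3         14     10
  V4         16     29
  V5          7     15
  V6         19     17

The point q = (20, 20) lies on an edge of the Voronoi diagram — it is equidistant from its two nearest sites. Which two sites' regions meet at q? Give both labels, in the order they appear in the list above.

V0 and V6

Squared distances from q to each site:
|qV0|² = (20−23)² + (20−21)² = 9 + 1 = 10
|qV1|² = (20−24)² + (20−25)² = 16 + 25 = 41
|qV2|² = (20−23)² + (20−18)² = 9 + 4 = 13
|qV3|² = (20−14)² + (20−10)² = 36 + 100 = 136
|qV4|² = (20−16)² + (20−29)² = 16 + 81 = 97
|qV5|² = (20−7)² + (20−15)² = 169 + 25 = 194
|qV6|² = (20−19)² + (20−17)² = 1 + 9 = 10
q is equidistant from V0 and V6 (both at squared distance 10), and every other site is strictly farther — so q lies on the V0–V6 Voronoi edge.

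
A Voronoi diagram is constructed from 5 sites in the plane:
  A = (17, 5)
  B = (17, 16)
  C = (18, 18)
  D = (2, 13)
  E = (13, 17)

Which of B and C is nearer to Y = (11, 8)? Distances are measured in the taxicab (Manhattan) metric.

d(Y,B) = |11−17| + |8−16| = 6 + 8 = 14
d(Y,C) = |11−18| + |8−18| = 7 + 10 = 17
14 < 17, so B is closer.

B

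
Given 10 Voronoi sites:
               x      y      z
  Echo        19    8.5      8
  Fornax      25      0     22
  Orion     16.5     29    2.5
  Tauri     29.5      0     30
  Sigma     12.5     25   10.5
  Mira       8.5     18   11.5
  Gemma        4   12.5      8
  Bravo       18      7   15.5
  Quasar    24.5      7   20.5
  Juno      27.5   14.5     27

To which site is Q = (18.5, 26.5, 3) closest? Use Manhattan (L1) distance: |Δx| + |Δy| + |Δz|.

Orion

d(Q, Echo) = |18.5−19| + |26.5−8.5| + |3−8| = 0.5 + 18 + 5 = 23.5
d(Q, Fornax) = |18.5−25| + |26.5−0| + |3−22| = 6.5 + 26.5 + 19 = 52
d(Q, Orion) = |18.5−16.5| + |26.5−29| + |3−2.5| = 2 + 2.5 + 0.5 = 5
d(Q, Tauri) = |18.5−29.5| + |26.5−0| + |3−30| = 11 + 26.5 + 27 = 64.5
d(Q, Sigma) = |18.5−12.5| + |26.5−25| + |3−10.5| = 6 + 1.5 + 7.5 = 15
d(Q, Mira) = |18.5−8.5| + |26.5−18| + |3−11.5| = 10 + 8.5 + 8.5 = 27
d(Q, Gemma) = |18.5−4| + |26.5−12.5| + |3−8| = 14.5 + 14 + 5 = 33.5
d(Q, Bravo) = |18.5−18| + |26.5−7| + |3−15.5| = 0.5 + 19.5 + 12.5 = 32.5
d(Q, Quasar) = |18.5−24.5| + |26.5−7| + |3−20.5| = 6 + 19.5 + 17.5 = 43
d(Q, Juno) = |18.5−27.5| + |26.5−14.5| + |3−27| = 9 + 12 + 24 = 45
Orion is nearest.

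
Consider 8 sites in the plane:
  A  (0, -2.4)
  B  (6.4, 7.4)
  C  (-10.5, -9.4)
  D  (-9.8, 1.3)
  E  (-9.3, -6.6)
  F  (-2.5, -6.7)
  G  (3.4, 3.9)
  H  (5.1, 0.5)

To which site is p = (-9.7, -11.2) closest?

Compare squared distances (the ordering matches that of the actual distances):
|pA|² = (-9.7−0)² + (-11.2−(-2.4))² = 94.09 + 77.44 = 171.53
|pB|² = (-9.7−6.4)² + (-11.2−7.4)² = 259.21 + 345.96 = 605.17
|pC|² = (-9.7−(-10.5))² + (-11.2−(-9.4))² = 0.64 + 3.24 = 3.88
|pD|² = (-9.7−(-9.8))² + (-11.2−1.3)² = 0.01 + 156.25 = 156.26
|pE|² = (-9.7−(-9.3))² + (-11.2−(-6.6))² = 0.16 + 21.16 = 21.32
|pF|² = (-9.7−(-2.5))² + (-11.2−(-6.7))² = 51.84 + 20.25 = 72.09
|pG|² = (-9.7−3.4)² + (-11.2−3.9)² = 171.61 + 228.01 = 399.62
|pH|² = (-9.7−5.1)² + (-11.2−0.5)² = 219.04 + 136.89 = 355.93
C is nearest.

C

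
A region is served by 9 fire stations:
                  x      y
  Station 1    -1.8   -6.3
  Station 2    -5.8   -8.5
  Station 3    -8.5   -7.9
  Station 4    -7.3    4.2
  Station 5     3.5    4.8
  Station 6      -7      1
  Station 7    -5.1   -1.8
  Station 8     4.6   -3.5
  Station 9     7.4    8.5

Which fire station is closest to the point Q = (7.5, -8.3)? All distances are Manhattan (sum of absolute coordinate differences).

Station 8

d(Q, Station 1) = |7.5−(-1.8)| + |-8.3−(-6.3)| = 9.3 + 2 = 11.3
d(Q, Station 2) = |7.5−(-5.8)| + |-8.3−(-8.5)| = 13.3 + 0.2 = 13.5
d(Q, Station 3) = |7.5−(-8.5)| + |-8.3−(-7.9)| = 16 + 0.4 = 16.4
d(Q, Station 4) = |7.5−(-7.3)| + |-8.3−4.2| = 14.8 + 12.5 = 27.3
d(Q, Station 5) = |7.5−3.5| + |-8.3−4.8| = 4 + 13.1 = 17.1
d(Q, Station 6) = |7.5−(-7)| + |-8.3−1| = 14.5 + 9.3 = 23.8
d(Q, Station 7) = |7.5−(-5.1)| + |-8.3−(-1.8)| = 12.6 + 6.5 = 19.1
d(Q, Station 8) = |7.5−4.6| + |-8.3−(-3.5)| = 2.9 + 4.8 = 7.7
d(Q, Station 9) = |7.5−7.4| + |-8.3−8.5| = 0.1 + 16.8 = 16.9
Minimum is at Station 8.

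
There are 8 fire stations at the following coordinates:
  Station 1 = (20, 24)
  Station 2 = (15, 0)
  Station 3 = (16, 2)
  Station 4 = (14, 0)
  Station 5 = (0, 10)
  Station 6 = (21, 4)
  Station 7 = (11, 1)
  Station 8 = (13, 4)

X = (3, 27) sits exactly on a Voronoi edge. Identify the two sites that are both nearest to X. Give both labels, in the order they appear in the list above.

Squared distances from X to each site:
d²(X, Station 1) = 289 + 9 = 298
d²(X, Station 2) = 144 + 729 = 873
d²(X, Station 3) = 169 + 625 = 794
d²(X, Station 4) = 121 + 729 = 850
d²(X, Station 5) = 9 + 289 = 298
d²(X, Station 6) = 324 + 529 = 853
d²(X, Station 7) = 64 + 676 = 740
d²(X, Station 8) = 100 + 529 = 629
X is equidistant from Station 1 and Station 5 (both at squared distance 298), and every other site is strictly farther — so X lies on the Station 1–Station 5 Voronoi edge.

Station 1 and Station 5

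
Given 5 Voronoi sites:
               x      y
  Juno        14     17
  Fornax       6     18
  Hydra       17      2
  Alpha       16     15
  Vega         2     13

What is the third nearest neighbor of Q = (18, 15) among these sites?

Fornax

Since √ is increasing, it suffices to compare squared distances:
d²(Q, Juno) = (18−14)² + (15−17)² = 16 + 4 = 20
d²(Q, Fornax) = (18−6)² + (15−18)² = 144 + 9 = 153
d²(Q, Hydra) = (18−17)² + (15−2)² = 1 + 169 = 170
d²(Q, Alpha) = (18−16)² + (15−15)² = 4 + 0 = 4
d²(Q, Vega) = (18−2)² + (15−13)² = 256 + 4 = 260
Sorted ascending: Alpha, Juno, Fornax, Hydra, … — the third-nearest is Fornax.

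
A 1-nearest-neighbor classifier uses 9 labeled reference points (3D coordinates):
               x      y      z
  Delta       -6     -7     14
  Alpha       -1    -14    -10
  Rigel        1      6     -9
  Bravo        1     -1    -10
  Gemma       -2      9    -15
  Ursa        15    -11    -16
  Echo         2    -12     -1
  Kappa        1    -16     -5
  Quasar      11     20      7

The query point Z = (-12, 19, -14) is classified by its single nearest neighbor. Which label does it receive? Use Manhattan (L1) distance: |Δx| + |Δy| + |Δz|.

Gemma

d(Z, Delta) = |-12−(-6)| + |19−(-7)| + |-14−14| = 6 + 26 + 28 = 60
d(Z, Alpha) = |-12−(-1)| + |19−(-14)| + |-14−(-10)| = 11 + 33 + 4 = 48
d(Z, Rigel) = |-12−1| + |19−6| + |-14−(-9)| = 13 + 13 + 5 = 31
d(Z, Bravo) = |-12−1| + |19−(-1)| + |-14−(-10)| = 13 + 20 + 4 = 37
d(Z, Gemma) = |-12−(-2)| + |19−9| + |-14−(-15)| = 10 + 10 + 1 = 21
d(Z, Ursa) = |-12−15| + |19−(-11)| + |-14−(-16)| = 27 + 30 + 2 = 59
d(Z, Echo) = |-12−2| + |19−(-12)| + |-14−(-1)| = 14 + 31 + 13 = 58
d(Z, Kappa) = |-12−1| + |19−(-16)| + |-14−(-5)| = 13 + 35 + 9 = 57
d(Z, Quasar) = |-12−11| + |19−20| + |-14−7| = 23 + 1 + 21 = 45
Gemma is nearest.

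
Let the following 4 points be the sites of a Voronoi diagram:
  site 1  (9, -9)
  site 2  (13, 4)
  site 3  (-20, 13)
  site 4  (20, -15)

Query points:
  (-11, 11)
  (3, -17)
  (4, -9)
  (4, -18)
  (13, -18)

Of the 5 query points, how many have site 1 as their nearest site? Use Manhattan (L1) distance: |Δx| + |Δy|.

(-11, 11) — d to each: site 1:40, site 2:31, site 3:11, site 4:57 → nearest is site 3
(3, -17) — d to each: site 1:14, site 2:31, site 3:53, site 4:19 → nearest is site 1
(4, -9) — d to each: site 1:5, site 2:22, site 3:46, site 4:22 → nearest is site 1
(4, -18) — d to each: site 1:14, site 2:31, site 3:55, site 4:19 → nearest is site 1
(13, -18) — d to each: site 1:13, site 2:22, site 3:64, site 4:10 → nearest is site 4
3 of the 5 points have site 1 as nearest.

3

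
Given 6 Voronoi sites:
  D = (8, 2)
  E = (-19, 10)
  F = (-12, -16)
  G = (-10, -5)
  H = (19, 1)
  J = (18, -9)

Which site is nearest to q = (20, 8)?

H

Squared Euclidean distances:
|qD|² = (20−8)² + (8−2)² = 144 + 36 = 180
|qE|² = (20−(-19))² + (8−10)² = 1521 + 4 = 1525
|qF|² = (20−(-12))² + (8−(-16))² = 1024 + 576 = 1600
|qG|² = (20−(-10))² + (8−(-5))² = 900 + 169 = 1069
|qH|² = (20−19)² + (8−1)² = 1 + 49 = 50
|qJ|² = (20−18)² + (8−(-9))² = 4 + 289 = 293
Minimum is at H.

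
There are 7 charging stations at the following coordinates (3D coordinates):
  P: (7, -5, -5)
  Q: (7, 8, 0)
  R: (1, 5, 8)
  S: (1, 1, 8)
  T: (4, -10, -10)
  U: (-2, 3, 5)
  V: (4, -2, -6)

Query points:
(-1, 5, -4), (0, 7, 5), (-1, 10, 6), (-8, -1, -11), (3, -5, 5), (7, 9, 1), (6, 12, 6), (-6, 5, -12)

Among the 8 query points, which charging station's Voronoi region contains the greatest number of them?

(-1, 5, -4) — d² to each: P:165, Q:89, R:148, S:164, T:286, U:86, V:78 → nearest is V
(0, 7, 5) — d² to each: P:293, Q:75, R:14, S:46, T:530, U:20, V:218 → nearest is R
(-1, 10, 6) — d² to each: P:410, Q:104, R:33, S:89, T:681, U:51, V:313 → nearest is R
(-8, -1, -11) — d² to each: P:277, Q:427, R:478, S:446, T:226, U:308, V:170 → nearest is V
(3, -5, 5) — d² to each: P:116, Q:210, R:113, S:49, T:251, U:89, V:131 → nearest is S
(7, 9, 1) — d² to each: P:232, Q:2, R:101, S:149, T:491, U:133, V:179 → nearest is Q
(6, 12, 6) — d² to each: P:411, Q:53, R:78, S:150, T:744, U:146, V:344 → nearest is Q
(-6, 5, -12) — d² to each: P:318, Q:322, R:449, S:465, T:329, U:309, V:185 → nearest is V
Tally — Q:2, R:2, S:1, V:3. V captures the most (3).

V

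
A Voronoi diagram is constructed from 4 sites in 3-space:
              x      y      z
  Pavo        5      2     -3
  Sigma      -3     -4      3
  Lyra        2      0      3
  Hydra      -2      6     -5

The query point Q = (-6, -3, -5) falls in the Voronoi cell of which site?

Since √ is increasing, it suffices to compare squared distances:
d²(Q, Pavo) = (-6−5)² + (-3−2)² + (-5−(-3))² = 121 + 25 + 4 = 150
d²(Q, Sigma) = (-6−(-3))² + (-3−(-4))² + (-5−3)² = 9 + 1 + 64 = 74
d²(Q, Lyra) = (-6−2)² + (-3−0)² + (-5−3)² = 64 + 9 + 64 = 137
d²(Q, Hydra) = (-6−(-2))² + (-3−6)² + (-5−(-5))² = 16 + 81 + 0 = 97
Sigma is nearest.

Sigma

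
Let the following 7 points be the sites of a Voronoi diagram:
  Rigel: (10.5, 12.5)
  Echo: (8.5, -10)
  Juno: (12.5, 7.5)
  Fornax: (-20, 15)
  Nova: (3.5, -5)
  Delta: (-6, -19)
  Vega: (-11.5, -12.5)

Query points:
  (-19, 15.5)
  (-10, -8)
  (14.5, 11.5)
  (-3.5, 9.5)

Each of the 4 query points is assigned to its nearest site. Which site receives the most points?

(-19, 15.5) — d² to each: Rigel:879.25, Echo:1406.5, Juno:1056.25, Fornax:1.25, Nova:926.5, Delta:1359.25, Vega:840.25 → nearest is Fornax
(-10, -8) — d² to each: Rigel:840.5, Echo:346.25, Juno:746.5, Fornax:629, Nova:191.25, Delta:137, Vega:22.5 → nearest is Vega
(14.5, 11.5) — d² to each: Rigel:17, Echo:498.25, Juno:20, Fornax:1202.5, Nova:393.25, Delta:1350.5, Vega:1252 → nearest is Rigel
(-3.5, 9.5) — d² to each: Rigel:205, Echo:524.25, Juno:260, Fornax:302.5, Nova:259.25, Delta:818.5, Vega:548 → nearest is Rigel
Tally — Rigel:2, Fornax:1, Vega:1. Rigel captures the most (2).

Rigel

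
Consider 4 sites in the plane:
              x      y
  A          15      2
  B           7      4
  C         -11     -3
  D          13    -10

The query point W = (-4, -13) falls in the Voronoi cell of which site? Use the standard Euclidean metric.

Squared Euclidean distances:
|WA|² = (-4−15)² + (-13−2)² = 361 + 225 = 586
|WB|² = (-4−7)² + (-13−4)² = 121 + 289 = 410
|WC|² = (-4−(-11))² + (-13−(-3))² = 49 + 100 = 149
|WD|² = (-4−13)² + (-13−(-10))² = 289 + 9 = 298
The smallest is to C, so W lies in the Voronoi region of C.

C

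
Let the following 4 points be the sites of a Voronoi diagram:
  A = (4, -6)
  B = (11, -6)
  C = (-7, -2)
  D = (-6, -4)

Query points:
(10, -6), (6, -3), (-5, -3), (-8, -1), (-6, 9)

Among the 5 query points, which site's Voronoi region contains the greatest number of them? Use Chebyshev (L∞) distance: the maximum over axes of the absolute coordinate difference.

C

(10, -6) — d to each: A:6, B:1, C:17, D:16 → nearest is B
(6, -3) — d to each: A:3, B:5, C:13, D:12 → nearest is A
(-5, -3) — d to each: A:9, B:16, C:2, D:1 → nearest is D
(-8, -1) — d to each: A:12, B:19, C:1, D:3 → nearest is C
(-6, 9) — d to each: A:15, B:17, C:11, D:13 → nearest is C
Tally — A:1, B:1, C:2, D:1. C captures the most (2).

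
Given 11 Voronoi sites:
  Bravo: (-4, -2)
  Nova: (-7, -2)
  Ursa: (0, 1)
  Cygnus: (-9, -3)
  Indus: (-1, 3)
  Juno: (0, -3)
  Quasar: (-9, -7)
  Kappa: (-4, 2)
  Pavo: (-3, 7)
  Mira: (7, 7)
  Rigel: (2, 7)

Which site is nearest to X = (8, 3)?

Since √ is increasing, it suffices to compare squared distances:
d²(X, Bravo) = (8−(-4))² + (3−(-2))² = 144 + 25 = 169
d²(X, Nova) = (8−(-7))² + (3−(-2))² = 225 + 25 = 250
d²(X, Ursa) = (8−0)² + (3−1)² = 64 + 4 = 68
d²(X, Cygnus) = (8−(-9))² + (3−(-3))² = 289 + 36 = 325
d²(X, Indus) = (8−(-1))² + (3−3)² = 81 + 0 = 81
d²(X, Juno) = (8−0)² + (3−(-3))² = 64 + 36 = 100
d²(X, Quasar) = (8−(-9))² + (3−(-7))² = 289 + 100 = 389
d²(X, Kappa) = (8−(-4))² + (3−2)² = 144 + 1 = 145
d²(X, Pavo) = (8−(-3))² + (3−7)² = 121 + 16 = 137
d²(X, Mira) = (8−7)² + (3−7)² = 1 + 16 = 17
d²(X, Rigel) = (8−2)² + (3−7)² = 36 + 16 = 52
The smallest is to Mira, so X lies in the Voronoi region of Mira.

Mira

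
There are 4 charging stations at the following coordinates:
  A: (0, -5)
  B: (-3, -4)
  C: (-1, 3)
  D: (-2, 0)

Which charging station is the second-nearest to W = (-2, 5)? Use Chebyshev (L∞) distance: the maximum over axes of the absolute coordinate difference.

D

d(W,A) = max(2, 10) = 10
d(W,B) = max(1, 9) = 9
d(W,C) = max(1, 2) = 2
d(W,D) = max(0, 5) = 5
Sorted ascending: C, D, B, … — the second-nearest is D.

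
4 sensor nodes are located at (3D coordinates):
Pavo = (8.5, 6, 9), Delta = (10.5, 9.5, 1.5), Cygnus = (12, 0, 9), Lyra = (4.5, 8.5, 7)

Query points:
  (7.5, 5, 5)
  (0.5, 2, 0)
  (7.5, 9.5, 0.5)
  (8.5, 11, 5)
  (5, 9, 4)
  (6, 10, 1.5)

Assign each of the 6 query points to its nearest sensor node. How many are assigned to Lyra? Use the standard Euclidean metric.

2

(7.5, 5, 5) — d² to each: Pavo:18, Delta:41.5, Cygnus:61.25, Lyra:25.25 → nearest is Pavo
(0.5, 2, 0) — d² to each: Pavo:161, Delta:158.5, Cygnus:217.25, Lyra:107.25 → nearest is Lyra
(7.5, 9.5, 0.5) — d² to each: Pavo:85.5, Delta:10, Cygnus:182.75, Lyra:52.25 → nearest is Delta
(8.5, 11, 5) — d² to each: Pavo:41, Delta:18.5, Cygnus:149.25, Lyra:26.25 → nearest is Delta
(5, 9, 4) — d² to each: Pavo:46.25, Delta:36.75, Cygnus:155, Lyra:9.5 → nearest is Lyra
(6, 10, 1.5) — d² to each: Pavo:78.5, Delta:20.5, Cygnus:192.25, Lyra:34.75 → nearest is Delta
2 of the 6 points have Lyra as nearest.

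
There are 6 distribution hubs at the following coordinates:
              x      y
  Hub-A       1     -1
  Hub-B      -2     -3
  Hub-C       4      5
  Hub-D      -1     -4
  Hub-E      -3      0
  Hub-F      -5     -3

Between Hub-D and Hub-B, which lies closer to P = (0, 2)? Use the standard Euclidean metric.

Compare squared distances:
d²(P, Hub-D) = (0−(-1))² + (2−(-4))² = 1 + 36 = 37
d²(P, Hub-B) = (0−(-2))² + (2−(-3))² = 4 + 25 = 29
37 > 29, so Hub-B is closer.

Hub-B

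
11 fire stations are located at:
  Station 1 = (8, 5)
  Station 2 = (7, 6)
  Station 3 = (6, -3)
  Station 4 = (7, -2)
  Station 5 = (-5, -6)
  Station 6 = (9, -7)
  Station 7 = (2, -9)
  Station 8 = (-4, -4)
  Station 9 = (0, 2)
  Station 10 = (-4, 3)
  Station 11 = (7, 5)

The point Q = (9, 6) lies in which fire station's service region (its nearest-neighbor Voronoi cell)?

Since √ is increasing, it suffices to compare squared distances:
d²(Q, Station 1) = 1 + 1 = 2
d²(Q, Station 2) = 4 + 0 = 4
d²(Q, Station 3) = 9 + 81 = 90
d²(Q, Station 4) = 4 + 64 = 68
d²(Q, Station 5) = 196 + 144 = 340
d²(Q, Station 6) = 0 + 169 = 169
d²(Q, Station 7) = 49 + 225 = 274
d²(Q, Station 8) = 169 + 100 = 269
d²(Q, Station 9) = 81 + 16 = 97
d²(Q, Station 10) = 169 + 9 = 178
d²(Q, Station 11) = 4 + 1 = 5
Minimum is at Station 1.

Station 1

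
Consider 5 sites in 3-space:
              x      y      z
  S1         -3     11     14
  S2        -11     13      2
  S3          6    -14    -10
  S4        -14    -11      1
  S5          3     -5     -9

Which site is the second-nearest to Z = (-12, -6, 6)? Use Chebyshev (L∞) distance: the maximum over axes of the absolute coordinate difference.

S5

d(Z,S1) = max(9, 17, 8) = 17
d(Z,S2) = max(1, 19, 4) = 19
d(Z,S3) = max(18, 8, 16) = 18
d(Z,S4) = max(2, 5, 5) = 5
d(Z,S5) = max(15, 1, 15) = 15
Sorted ascending: S4, S5, S1, … — the second-nearest is S5.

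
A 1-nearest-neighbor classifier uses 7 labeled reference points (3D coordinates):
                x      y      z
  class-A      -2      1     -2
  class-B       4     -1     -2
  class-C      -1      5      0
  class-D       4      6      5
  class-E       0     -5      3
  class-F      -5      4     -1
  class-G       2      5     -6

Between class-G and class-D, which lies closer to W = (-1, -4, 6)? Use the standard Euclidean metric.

class-D

Compare squared distances:
d²(W, class-G) = (-1−2)² + (-4−5)² + (6−(-6))² = 9 + 81 + 144 = 234
d²(W, class-D) = (-1−4)² + (-4−6)² + (6−5)² = 25 + 100 + 1 = 126
234 > 126, so class-D is closer.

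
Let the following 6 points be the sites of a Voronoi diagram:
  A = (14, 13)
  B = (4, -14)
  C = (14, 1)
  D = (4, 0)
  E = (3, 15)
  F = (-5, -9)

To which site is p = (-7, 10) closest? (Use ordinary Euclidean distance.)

Compare squared distances (the ordering matches that of the actual distances):
|pA|² = (-7−14)² + (10−13)² = 441 + 9 = 450
|pB|² = (-7−4)² + (10−(-14))² = 121 + 576 = 697
|pC|² = (-7−14)² + (10−1)² = 441 + 81 = 522
|pD|² = (-7−4)² + (10−0)² = 121 + 100 = 221
|pE|² = (-7−3)² + (10−15)² = 100 + 25 = 125
|pF|² = (-7−(-5))² + (10−(-9))² = 4 + 361 = 365
E is nearest.

E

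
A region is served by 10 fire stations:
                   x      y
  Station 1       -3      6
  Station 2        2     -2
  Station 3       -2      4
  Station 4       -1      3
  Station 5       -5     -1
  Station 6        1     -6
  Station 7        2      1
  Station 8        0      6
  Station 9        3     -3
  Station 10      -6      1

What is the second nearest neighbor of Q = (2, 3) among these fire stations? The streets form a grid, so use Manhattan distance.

Station 4

d(Q, Station 1) = 5 + 3 = 8
d(Q, Station 2) = 0 + 5 = 5
d(Q, Station 3) = 4 + 1 = 5
d(Q, Station 4) = 3 + 0 = 3
d(Q, Station 5) = 7 + 4 = 11
d(Q, Station 6) = 1 + 9 = 10
d(Q, Station 7) = 0 + 2 = 2
d(Q, Station 8) = 2 + 3 = 5
d(Q, Station 9) = 1 + 6 = 7
d(Q, Station 10) = 8 + 2 = 10
Sorted ascending: Station 7, Station 4, Station 2, … — the second-nearest is Station 4.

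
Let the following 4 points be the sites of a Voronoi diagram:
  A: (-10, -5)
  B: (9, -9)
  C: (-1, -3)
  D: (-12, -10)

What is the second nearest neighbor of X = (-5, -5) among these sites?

Since √ is increasing, it suffices to compare squared distances:
|XA|² = (-5−(-10))² + (-5−(-5))² = 25 + 0 = 25
|XB|² = (-5−9)² + (-5−(-9))² = 196 + 16 = 212
|XC|² = (-5−(-1))² + (-5−(-3))² = 16 + 4 = 20
|XD|² = (-5−(-12))² + (-5−(-10))² = 49 + 25 = 74
Sorted ascending: C, A, D, … — the second-nearest is A.

A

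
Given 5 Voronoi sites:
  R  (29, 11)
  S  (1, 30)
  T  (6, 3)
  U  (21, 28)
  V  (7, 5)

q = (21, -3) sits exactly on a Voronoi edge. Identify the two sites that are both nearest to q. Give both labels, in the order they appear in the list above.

R and V

Squared distances from q to each site:
|qR|² = (21−29)² + (-3−11)² = 64 + 196 = 260
|qS|² = (21−1)² + (-3−30)² = 400 + 1089 = 1489
|qT|² = (21−6)² + (-3−3)² = 225 + 36 = 261
|qU|² = (21−21)² + (-3−28)² = 0 + 961 = 961
|qV|² = (21−7)² + (-3−5)² = 196 + 64 = 260
q is equidistant from R and V (both at squared distance 260), and every other site is strictly farther — so q lies on the R–V Voronoi edge.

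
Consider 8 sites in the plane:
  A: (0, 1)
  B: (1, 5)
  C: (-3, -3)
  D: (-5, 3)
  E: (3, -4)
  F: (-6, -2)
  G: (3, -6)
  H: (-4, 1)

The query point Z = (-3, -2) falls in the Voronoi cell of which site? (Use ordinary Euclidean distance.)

Since √ is increasing, it suffices to compare squared distances:
|ZA|² = 9 + 9 = 18
|ZB|² = 16 + 49 = 65
|ZC|² = 0 + 1 = 1
|ZD|² = 4 + 25 = 29
|ZE|² = 36 + 4 = 40
|ZF|² = 9 + 0 = 9
|ZG|² = 36 + 16 = 52
|ZH|² = 1 + 9 = 10
The smallest is to C, so Z lies in the Voronoi region of C.

C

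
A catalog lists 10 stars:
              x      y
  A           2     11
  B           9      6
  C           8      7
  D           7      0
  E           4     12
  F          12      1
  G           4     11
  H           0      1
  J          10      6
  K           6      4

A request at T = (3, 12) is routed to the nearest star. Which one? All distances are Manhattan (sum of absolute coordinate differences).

E

d(T,A) = 1 + 1 = 2
d(T,B) = 6 + 6 = 12
d(T,C) = 5 + 5 = 10
d(T,D) = 4 + 12 = 16
d(T,E) = 1 + 0 = 1
d(T,F) = 9 + 11 = 20
d(T,G) = 1 + 1 = 2
d(T,H) = 3 + 11 = 14
d(T,J) = 7 + 6 = 13
d(T,K) = 3 + 8 = 11
E is nearest.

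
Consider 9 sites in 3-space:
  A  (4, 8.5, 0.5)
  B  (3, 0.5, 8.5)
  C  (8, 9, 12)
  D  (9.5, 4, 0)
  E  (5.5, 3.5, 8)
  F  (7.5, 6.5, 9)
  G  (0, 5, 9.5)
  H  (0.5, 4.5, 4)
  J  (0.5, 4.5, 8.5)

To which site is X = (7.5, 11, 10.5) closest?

C

Compare squared distances (the ordering matches that of the actual distances):
|XA|² = (7.5−4)² + (11−8.5)² + (10.5−0.5)² = 12.25 + 6.25 + 100 = 118.5
|XB|² = (7.5−3)² + (11−0.5)² + (10.5−8.5)² = 20.25 + 110.25 + 4 = 134.5
|XC|² = (7.5−8)² + (11−9)² + (10.5−12)² = 0.25 + 4 + 2.25 = 6.5
|XD|² = (7.5−9.5)² + (11−4)² + (10.5−0)² = 4 + 49 + 110.25 = 163.25
|XE|² = (7.5−5.5)² + (11−3.5)² + (10.5−8)² = 4 + 56.25 + 6.25 = 66.5
|XF|² = (7.5−7.5)² + (11−6.5)² + (10.5−9)² = 0 + 20.25 + 2.25 = 22.5
|XG|² = (7.5−0)² + (11−5)² + (10.5−9.5)² = 56.25 + 36 + 1 = 93.25
|XH|² = (7.5−0.5)² + (11−4.5)² + (10.5−4)² = 49 + 42.25 + 42.25 = 133.5
|XJ|² = (7.5−0.5)² + (11−4.5)² + (10.5−8.5)² = 49 + 42.25 + 4 = 95.25
C is nearest.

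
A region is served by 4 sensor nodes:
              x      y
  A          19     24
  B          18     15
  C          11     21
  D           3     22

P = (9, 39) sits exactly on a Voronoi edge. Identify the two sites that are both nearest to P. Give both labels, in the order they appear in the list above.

Squared distances from P to each site:
|PA|² = (9−19)² + (39−24)² = 100 + 225 = 325
|PB|² = (9−18)² + (39−15)² = 81 + 576 = 657
|PC|² = (9−11)² + (39−21)² = 4 + 324 = 328
|PD|² = (9−3)² + (39−22)² = 36 + 289 = 325
P is equidistant from A and D (both at squared distance 325), and every other site is strictly farther — so P lies on the A–D Voronoi edge.

A and D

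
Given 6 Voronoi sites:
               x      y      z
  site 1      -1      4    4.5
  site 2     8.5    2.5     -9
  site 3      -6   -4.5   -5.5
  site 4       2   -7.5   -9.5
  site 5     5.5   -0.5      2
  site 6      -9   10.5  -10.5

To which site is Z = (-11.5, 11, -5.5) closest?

Since √ is increasing, it suffices to compare squared distances:
d²(Z, site 1) = (-11.5−(-1))² + (11−4)² + (-5.5−4.5)² = 110.25 + 49 + 100 = 259.25
d²(Z, site 2) = (-11.5−8.5)² + (11−2.5)² + (-5.5−(-9))² = 400 + 72.25 + 12.25 = 484.5
d²(Z, site 3) = (-11.5−(-6))² + (11−(-4.5))² + (-5.5−(-5.5))² = 30.25 + 240.25 + 0 = 270.5
d²(Z, site 4) = (-11.5−2)² + (11−(-7.5))² + (-5.5−(-9.5))² = 182.25 + 342.25 + 16 = 540.5
d²(Z, site 5) = (-11.5−5.5)² + (11−(-0.5))² + (-5.5−2)² = 289 + 132.25 + 56.25 = 477.5
d²(Z, site 6) = (-11.5−(-9))² + (11−10.5)² + (-5.5−(-10.5))² = 6.25 + 0.25 + 25 = 31.5
Minimum is at site 6.

site 6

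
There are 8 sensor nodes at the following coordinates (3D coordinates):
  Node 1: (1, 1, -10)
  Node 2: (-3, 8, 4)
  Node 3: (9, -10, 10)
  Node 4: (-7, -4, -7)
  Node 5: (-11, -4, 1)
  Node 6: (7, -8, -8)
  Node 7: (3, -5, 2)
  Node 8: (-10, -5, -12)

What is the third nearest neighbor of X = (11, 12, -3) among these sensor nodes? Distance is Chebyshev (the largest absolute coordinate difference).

Node 7

d(X, Node 1) = max(10, 11, 7) = 11
d(X, Node 2) = max(14, 4, 7) = 14
d(X, Node 3) = max(2, 22, 13) = 22
d(X, Node 4) = max(18, 16, 4) = 18
d(X, Node 5) = max(22, 16, 4) = 22
d(X, Node 6) = max(4, 20, 5) = 20
d(X, Node 7) = max(8, 17, 5) = 17
d(X, Node 8) = max(21, 17, 9) = 21
Sorted ascending: Node 1, Node 2, Node 7, Node 4, … — the third-nearest is Node 7.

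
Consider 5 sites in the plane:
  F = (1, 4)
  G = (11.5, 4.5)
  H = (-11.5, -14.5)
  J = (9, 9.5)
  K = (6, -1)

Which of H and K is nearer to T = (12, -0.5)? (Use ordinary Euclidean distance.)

Compare squared distances:
|TH|² = (12−(-11.5))² + (-0.5−(-14.5))² = 552.25 + 196 = 748.25
|TK|² = (12−6)² + (-0.5−(-1))² = 36 + 0.25 = 36.25
748.25 > 36.25, so K is closer.

K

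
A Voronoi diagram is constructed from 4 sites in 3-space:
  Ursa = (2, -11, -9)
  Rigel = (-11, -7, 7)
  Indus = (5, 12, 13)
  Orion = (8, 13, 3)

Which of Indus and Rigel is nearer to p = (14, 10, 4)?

Indus

Compare squared distances:
d²(p, Indus) = (14−5)² + (10−12)² + (4−13)² = 81 + 4 + 81 = 166
d²(p, Rigel) = (14−(-11))² + (10−(-7))² + (4−7)² = 625 + 289 + 9 = 923
166 < 923, so Indus is closer.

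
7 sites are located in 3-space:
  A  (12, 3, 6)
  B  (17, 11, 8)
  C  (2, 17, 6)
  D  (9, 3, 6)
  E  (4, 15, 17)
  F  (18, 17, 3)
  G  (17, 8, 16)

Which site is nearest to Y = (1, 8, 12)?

E

Compare squared distances (the ordering matches that of the actual distances):
|YA|² = (1−12)² + (8−3)² + (12−6)² = 121 + 25 + 36 = 182
|YB|² = (1−17)² + (8−11)² + (12−8)² = 256 + 9 + 16 = 281
|YC|² = (1−2)² + (8−17)² + (12−6)² = 1 + 81 + 36 = 118
|YD|² = (1−9)² + (8−3)² + (12−6)² = 64 + 25 + 36 = 125
|YE|² = (1−4)² + (8−15)² + (12−17)² = 9 + 49 + 25 = 83
|YF|² = (1−18)² + (8−17)² + (12−3)² = 289 + 81 + 81 = 451
|YG|² = (1−17)² + (8−8)² + (12−16)² = 256 + 0 + 16 = 272
Minimum is at E.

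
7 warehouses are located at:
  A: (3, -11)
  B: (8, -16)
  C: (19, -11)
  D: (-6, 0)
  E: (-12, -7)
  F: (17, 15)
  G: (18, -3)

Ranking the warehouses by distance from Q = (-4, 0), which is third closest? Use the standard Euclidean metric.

A

Since √ is increasing, it suffices to compare squared distances:
|QA|² = (-4−3)² + (0−(-11))² = 49 + 121 = 170
|QB|² = (-4−8)² + (0−(-16))² = 144 + 256 = 400
|QC|² = (-4−19)² + (0−(-11))² = 529 + 121 = 650
|QD|² = (-4−(-6))² + (0−0)² = 4 + 0 = 4
|QE|² = (-4−(-12))² + (0−(-7))² = 64 + 49 = 113
|QF|² = (-4−17)² + (0−15)² = 441 + 225 = 666
|QG|² = (-4−18)² + (0−(-3))² = 484 + 9 = 493
Sorted ascending: D, E, A, B, … — the third-nearest is A.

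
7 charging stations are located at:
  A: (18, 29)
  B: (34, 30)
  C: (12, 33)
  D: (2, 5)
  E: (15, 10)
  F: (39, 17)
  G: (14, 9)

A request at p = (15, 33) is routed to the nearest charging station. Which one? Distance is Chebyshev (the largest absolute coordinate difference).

d(p,A) = max(3, 4) = 4
d(p,B) = max(19, 3) = 19
d(p,C) = max(3, 0) = 3
d(p,D) = max(13, 28) = 28
d(p,E) = max(0, 23) = 23
d(p,F) = max(24, 16) = 24
d(p,G) = max(1, 24) = 24
C is nearest.

C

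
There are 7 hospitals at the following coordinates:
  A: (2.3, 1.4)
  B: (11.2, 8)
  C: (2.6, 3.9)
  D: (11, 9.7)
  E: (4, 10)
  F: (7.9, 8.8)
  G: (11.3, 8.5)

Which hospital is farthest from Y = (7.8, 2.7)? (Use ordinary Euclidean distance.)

Squared Euclidean distances:
|YA|² = (7.8−2.3)² + (2.7−1.4)² = 30.25 + 1.69 = 31.94
|YB|² = (7.8−11.2)² + (2.7−8)² = 11.56 + 28.09 = 39.65
|YC|² = (7.8−2.6)² + (2.7−3.9)² = 27.04 + 1.44 = 28.48
|YD|² = (7.8−11)² + (2.7−9.7)² = 10.24 + 49 = 59.24
|YE|² = (7.8−4)² + (2.7−10)² = 14.44 + 53.29 = 67.73
|YF|² = (7.8−7.9)² + (2.7−8.8)² = 0.01 + 37.21 = 37.22
|YG|² = (7.8−11.3)² + (2.7−8.5)² = 12.25 + 33.64 = 45.89
The largest is to E.

E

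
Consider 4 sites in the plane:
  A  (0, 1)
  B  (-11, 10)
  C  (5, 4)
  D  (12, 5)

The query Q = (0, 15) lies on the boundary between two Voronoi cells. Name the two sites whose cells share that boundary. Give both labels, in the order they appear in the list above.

B and C

Squared distances from Q to each site:
|QA|² = (0−0)² + (15−1)² = 0 + 196 = 196
|QB|² = (0−(-11))² + (15−10)² = 121 + 25 = 146
|QC|² = (0−5)² + (15−4)² = 25 + 121 = 146
|QD|² = (0−12)² + (15−5)² = 144 + 100 = 244
Q is equidistant from B and C (both at squared distance 146), and every other site is strictly farther — so Q lies on the B–C Voronoi edge.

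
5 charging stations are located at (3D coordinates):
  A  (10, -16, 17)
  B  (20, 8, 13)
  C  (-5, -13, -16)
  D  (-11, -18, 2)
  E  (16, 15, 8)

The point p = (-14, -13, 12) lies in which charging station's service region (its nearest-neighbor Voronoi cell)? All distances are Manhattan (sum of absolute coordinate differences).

D

d(p,A) = |-14−10| + |-13−(-16)| + |12−17| = 24 + 3 + 5 = 32
d(p,B) = |-14−20| + |-13−8| + |12−13| = 34 + 21 + 1 = 56
d(p,C) = |-14−(-5)| + |-13−(-13)| + |12−(-16)| = 9 + 0 + 28 = 37
d(p,D) = |-14−(-11)| + |-13−(-18)| + |12−2| = 3 + 5 + 10 = 18
d(p,E) = |-14−16| + |-13−15| + |12−8| = 30 + 28 + 4 = 62
Minimum is at D.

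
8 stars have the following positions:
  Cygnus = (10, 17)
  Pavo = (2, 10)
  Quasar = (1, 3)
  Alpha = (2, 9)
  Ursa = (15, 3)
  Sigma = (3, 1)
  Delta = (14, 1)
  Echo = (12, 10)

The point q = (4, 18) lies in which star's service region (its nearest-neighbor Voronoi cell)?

Since √ is increasing, it suffices to compare squared distances:
d²(q, Cygnus) = (4−10)² + (18−17)² = 36 + 1 = 37
d²(q, Pavo) = (4−2)² + (18−10)² = 4 + 64 = 68
d²(q, Quasar) = (4−1)² + (18−3)² = 9 + 225 = 234
d²(q, Alpha) = (4−2)² + (18−9)² = 4 + 81 = 85
d²(q, Ursa) = (4−15)² + (18−3)² = 121 + 225 = 346
d²(q, Sigma) = (4−3)² + (18−1)² = 1 + 289 = 290
d²(q, Delta) = (4−14)² + (18−1)² = 100 + 289 = 389
d²(q, Echo) = (4−12)² + (18−10)² = 64 + 64 = 128
The smallest is to Cygnus, so q lies in the Voronoi region of Cygnus.

Cygnus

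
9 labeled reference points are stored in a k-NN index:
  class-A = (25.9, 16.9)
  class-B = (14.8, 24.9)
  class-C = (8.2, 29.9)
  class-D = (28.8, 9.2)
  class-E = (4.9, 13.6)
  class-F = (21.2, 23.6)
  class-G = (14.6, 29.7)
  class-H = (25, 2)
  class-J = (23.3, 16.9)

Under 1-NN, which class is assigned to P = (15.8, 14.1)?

Squared Euclidean distances:
d²(P, class-A) = (15.8−25.9)² + (14.1−16.9)² = 102.01 + 7.84 = 109.85
d²(P, class-B) = (15.8−14.8)² + (14.1−24.9)² = 1 + 116.64 = 117.64
d²(P, class-C) = (15.8−8.2)² + (14.1−29.9)² = 57.76 + 249.64 = 307.4
d²(P, class-D) = (15.8−28.8)² + (14.1−9.2)² = 169 + 24.01 = 193.01
d²(P, class-E) = (15.8−4.9)² + (14.1−13.6)² = 118.81 + 0.25 = 119.06
d²(P, class-F) = (15.8−21.2)² + (14.1−23.6)² = 29.16 + 90.25 = 119.41
d²(P, class-G) = (15.8−14.6)² + (14.1−29.7)² = 1.44 + 243.36 = 244.8
d²(P, class-H) = (15.8−25)² + (14.1−2)² = 84.64 + 146.41 = 231.05
d²(P, class-J) = (15.8−23.3)² + (14.1−16.9)² = 56.25 + 7.84 = 64.09
The smallest is to class-J, so P lies in the Voronoi region of class-J.

class-J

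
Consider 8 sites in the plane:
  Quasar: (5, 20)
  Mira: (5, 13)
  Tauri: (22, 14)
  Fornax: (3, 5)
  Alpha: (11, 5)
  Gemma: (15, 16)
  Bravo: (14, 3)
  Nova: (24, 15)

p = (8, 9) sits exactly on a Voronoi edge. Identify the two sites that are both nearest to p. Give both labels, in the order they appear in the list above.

Mira and Alpha

Squared distances from p to each site:
d²(p, Quasar) = (8−5)² + (9−20)² = 9 + 121 = 130
d²(p, Mira) = (8−5)² + (9−13)² = 9 + 16 = 25
d²(p, Tauri) = (8−22)² + (9−14)² = 196 + 25 = 221
d²(p, Fornax) = (8−3)² + (9−5)² = 25 + 16 = 41
d²(p, Alpha) = (8−11)² + (9−5)² = 9 + 16 = 25
d²(p, Gemma) = (8−15)² + (9−16)² = 49 + 49 = 98
d²(p, Bravo) = (8−14)² + (9−3)² = 36 + 36 = 72
d²(p, Nova) = (8−24)² + (9−15)² = 256 + 36 = 292
p is equidistant from Mira and Alpha (both at squared distance 25), and every other site is strictly farther — so p lies on the Mira–Alpha Voronoi edge.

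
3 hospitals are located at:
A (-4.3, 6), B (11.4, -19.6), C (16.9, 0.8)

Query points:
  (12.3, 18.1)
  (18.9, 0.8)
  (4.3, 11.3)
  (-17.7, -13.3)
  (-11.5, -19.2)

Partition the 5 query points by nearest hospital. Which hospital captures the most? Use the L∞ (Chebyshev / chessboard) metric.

A

(12.3, 18.1) — d to each: A:16.6, B:37.7, C:17.3 → nearest is A
(18.9, 0.8) — d to each: A:23.2, B:20.4, C:2 → nearest is C
(4.3, 11.3) — d to each: A:8.6, B:30.9, C:12.6 → nearest is A
(-17.7, -13.3) — d to each: A:19.3, B:29.1, C:34.6 → nearest is A
(-11.5, -19.2) — d to each: A:25.2, B:22.9, C:28.4 → nearest is B
Tally — A:3, B:1, C:1. A captures the most (3).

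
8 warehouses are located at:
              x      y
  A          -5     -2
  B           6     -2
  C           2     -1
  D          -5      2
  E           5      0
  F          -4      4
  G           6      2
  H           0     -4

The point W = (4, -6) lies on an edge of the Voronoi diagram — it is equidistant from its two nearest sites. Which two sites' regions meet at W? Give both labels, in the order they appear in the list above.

Squared distances from W to each site:
|WA|² = 81 + 16 = 97
|WB|² = 4 + 16 = 20
|WC|² = 4 + 25 = 29
|WD|² = 81 + 64 = 145
|WE|² = 1 + 36 = 37
|WF|² = 64 + 100 = 164
|WG|² = 4 + 64 = 68
|WH|² = 16 + 4 = 20
W is equidistant from B and H (both at squared distance 20), and every other site is strictly farther — so W lies on the B–H Voronoi edge.

B and H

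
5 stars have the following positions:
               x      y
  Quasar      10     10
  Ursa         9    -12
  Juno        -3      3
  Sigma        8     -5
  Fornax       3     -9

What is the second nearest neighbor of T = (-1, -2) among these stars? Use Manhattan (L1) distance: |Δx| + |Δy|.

d(T, Quasar) = 11 + 12 = 23
d(T, Ursa) = 10 + 10 = 20
d(T, Juno) = 2 + 5 = 7
d(T, Sigma) = 9 + 3 = 12
d(T, Fornax) = 4 + 7 = 11
Sorted ascending: Juno, Fornax, Sigma, … — the second-nearest is Fornax.

Fornax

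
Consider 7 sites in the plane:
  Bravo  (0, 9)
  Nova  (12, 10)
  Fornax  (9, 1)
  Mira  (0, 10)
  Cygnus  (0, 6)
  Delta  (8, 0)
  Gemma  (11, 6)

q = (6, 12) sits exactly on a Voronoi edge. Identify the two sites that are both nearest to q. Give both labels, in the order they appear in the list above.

Nova and Mira

Squared distances from q to each site:
d²(q, Bravo) = (6−0)² + (12−9)² = 36 + 9 = 45
d²(q, Nova) = (6−12)² + (12−10)² = 36 + 4 = 40
d²(q, Fornax) = (6−9)² + (12−1)² = 9 + 121 = 130
d²(q, Mira) = (6−0)² + (12−10)² = 36 + 4 = 40
d²(q, Cygnus) = (6−0)² + (12−6)² = 36 + 36 = 72
d²(q, Delta) = (6−8)² + (12−0)² = 4 + 144 = 148
d²(q, Gemma) = (6−11)² + (12−6)² = 25 + 36 = 61
q is equidistant from Nova and Mira (both at squared distance 40), and every other site is strictly farther — so q lies on the Nova–Mira Voronoi edge.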